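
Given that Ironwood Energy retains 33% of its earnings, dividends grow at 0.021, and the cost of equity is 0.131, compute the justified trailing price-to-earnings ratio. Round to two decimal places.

Payout ratio b = 1 − 0.33 = 0.67.
Justified trailing P/E = b(1+g)/(r−g) = 0.67×(1+0.021)/(0.131−0.021) = 6.2188

6.22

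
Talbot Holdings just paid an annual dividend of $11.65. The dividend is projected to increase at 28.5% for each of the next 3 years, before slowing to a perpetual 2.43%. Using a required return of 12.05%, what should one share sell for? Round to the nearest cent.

$233.34

Two-stage DDM. Project D₁…D_3 at 0.285, terminal growth 0.0243, discount at r = 0.1205.
D_1 = 14.9703
D_2 = 19.2368
D_3 = 24.7193
Terminal value at t=3: TV = D_4/(r−g) = 25.3199/(0.1205−0.0243) = 263.2009
P₀ = 14.9703/(1+0.1205)^1 + 19.2368/(1+0.1205)^2 + 24.7193/(1+0.1205)^3 + 263.2009/(1+0.1205)^3 = 233.3438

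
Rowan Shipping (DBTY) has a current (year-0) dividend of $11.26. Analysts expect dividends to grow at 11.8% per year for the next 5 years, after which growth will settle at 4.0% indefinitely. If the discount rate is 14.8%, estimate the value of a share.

Two-stage DDM. Project D₁…D_5 at 0.118, terminal growth 0.04, discount at r = 0.148.
D_1 = 12.5887
D_2 = 14.0741
D_3 = 15.7349
D_4 = 17.5916
D_5 = 19.6674
Terminal value at t=5: TV = D_6/(r−g) = 20.4541/(0.148−0.04) = 189.3900
P₀ = 12.5887/(1+0.148)^1 + 14.0741/(1+0.148)^2 + 15.7349/(1+0.148)^3 + 17.5916/(1+0.148)^4 + 19.6674/(1+0.148)^5 + 189.3900/(1+0.148)^5 = 147.0204

$147.02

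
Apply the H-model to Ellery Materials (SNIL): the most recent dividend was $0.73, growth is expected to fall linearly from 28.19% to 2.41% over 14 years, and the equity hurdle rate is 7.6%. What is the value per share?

$39.79

H-model: P₀ = D₀[(1+g_L) + H(g_S−g_L)]/(r−g_L), with H = 14/2 = 7.
P₀ = 0.73 × [(1+0.0241) + 7×(0.2819−0.0241)] / (0.076−0.0241)
   = 0.73 × 2.8287 / 0.0519 = 39.7871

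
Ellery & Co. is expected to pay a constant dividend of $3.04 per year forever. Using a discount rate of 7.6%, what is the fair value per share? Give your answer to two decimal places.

$40.00

Zero-growth DDM (perpetuity): P₀ = D/r = 3.04 / 0.076 = 40.0000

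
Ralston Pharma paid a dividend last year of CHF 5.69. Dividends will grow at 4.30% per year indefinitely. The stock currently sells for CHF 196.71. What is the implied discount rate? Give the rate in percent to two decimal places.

Rearranging the constant-growth DDM: r = D₁/P₀ + g.
D₁ = 5.69 × (1 + 0.043) = 5.9347.
r = 5.9347 / 196.71 + 0.043 = 0.03017 + 0.043 = 0.07317

7.32%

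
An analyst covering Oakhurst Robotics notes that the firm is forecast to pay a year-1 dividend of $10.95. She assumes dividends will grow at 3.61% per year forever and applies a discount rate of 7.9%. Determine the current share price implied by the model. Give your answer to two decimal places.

Gordon growth model: P₀ = D₁/(r − g), with D₁ = 10.95 given directly.
P₀ = 10.9500 / (0.079 − 0.0361) = 10.9500 / 0.0429 = 255.2448

$255.24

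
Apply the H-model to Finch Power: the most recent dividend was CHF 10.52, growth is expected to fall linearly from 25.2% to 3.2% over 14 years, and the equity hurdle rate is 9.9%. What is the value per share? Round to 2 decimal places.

CHF 403.84

H-model: P₀ = D₀[(1+g_L) + H(g_S−g_L)]/(r−g_L), with H = 14/2 = 7.
P₀ = 10.52 × [(1+0.032) + 7×(0.252−0.032)] / (0.099−0.032)
   = 10.52 × 2.5720 / 0.067 = 403.8424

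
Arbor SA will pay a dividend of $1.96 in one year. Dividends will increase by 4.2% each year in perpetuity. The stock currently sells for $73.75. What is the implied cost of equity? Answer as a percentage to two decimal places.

6.86%

Rearranging the constant-growth DDM: r = D₁/P₀ + g.
r = 1.9600 / 73.75 + 0.042 = 0.02658 + 0.042 = 0.06858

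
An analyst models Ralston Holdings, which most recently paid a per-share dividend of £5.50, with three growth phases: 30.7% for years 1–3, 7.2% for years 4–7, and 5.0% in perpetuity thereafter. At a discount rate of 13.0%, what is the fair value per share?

£142.60

Three-stage DDM. Project D₁…D_7; terminal Gordon value at t=7 with g = 0.05; discount at r = 0.13.
D_1 = 7.1885
D_2 = 9.3954
D_3 = 12.2797
D_4 = 13.1639
D_5 = 14.1117
D_6 = 15.1277
D_7 = 16.2169
TV_7 = 17.0278/(0.13−0.05) = 212.8472
P₀ = Σ Dₜ/(1+r)ᵗ + TV_7/(1+r)^7 = 142.5951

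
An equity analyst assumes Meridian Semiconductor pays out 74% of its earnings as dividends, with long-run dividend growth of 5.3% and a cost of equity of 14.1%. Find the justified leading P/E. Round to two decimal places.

8.41

Justified leading P/E = b/(r−g) = 0.74/(0.141−0.053) = 8.4091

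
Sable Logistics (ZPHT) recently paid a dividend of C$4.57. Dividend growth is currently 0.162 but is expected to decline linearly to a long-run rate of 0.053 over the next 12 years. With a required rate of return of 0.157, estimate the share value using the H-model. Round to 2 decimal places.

H-model: P₀ = D₀[(1+g_L) + H(g_S−g_L)]/(r−g_L), with H = 12/2 = 6.
P₀ = 4.57 × [(1+0.053) + 6×(0.162−0.053)] / (0.157−0.053)
   = 4.57 × 1.7070 / 0.104 = 75.0095

C$75.01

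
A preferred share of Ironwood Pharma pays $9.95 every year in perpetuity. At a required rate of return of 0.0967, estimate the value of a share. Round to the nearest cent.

$102.90

Zero-growth DDM (perpetuity): P₀ = D/r = 9.95 / 0.0967 = 102.8956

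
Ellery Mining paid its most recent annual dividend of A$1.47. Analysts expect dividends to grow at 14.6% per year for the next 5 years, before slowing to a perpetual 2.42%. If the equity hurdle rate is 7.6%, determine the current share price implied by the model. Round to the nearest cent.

A$48.75

Two-stage DDM. Project D₁…D_5 at 0.146, terminal growth 0.0242, discount at r = 0.076.
D_1 = 1.6846
D_2 = 1.9306
D_3 = 2.2124
D_4 = 2.5355
D_5 = 2.9056
Terminal value at t=5: TV = D_6/(r−g) = 2.9759/(0.076−0.0242) = 57.4507
P₀ = 1.6846/(1+0.076)^1 + 1.9306/(1+0.076)^2 + 2.2124/(1+0.076)^3 + 2.5355/(1+0.076)^4 + 2.9056/(1+0.076)^5 + 57.4507/(1+0.076)^5 = 48.7473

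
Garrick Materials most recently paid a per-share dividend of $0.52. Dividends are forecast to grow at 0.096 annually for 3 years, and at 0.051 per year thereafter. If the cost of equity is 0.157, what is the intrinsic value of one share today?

$5.78

Two-stage DDM. Project D₁…D_3 at 0.096, terminal growth 0.051, discount at r = 0.157.
D_1 = 0.5699
D_2 = 0.6246
D_3 = 0.6846
Terminal value at t=3: TV = D_4/(r−g) = 0.7195/(0.157−0.051) = 6.7878
P₀ = 0.5699/(1+0.157)^1 + 0.6246/(1+0.157)^2 + 0.6846/(1+0.157)^3 + 6.7878/(1+0.157)^3 = 5.7838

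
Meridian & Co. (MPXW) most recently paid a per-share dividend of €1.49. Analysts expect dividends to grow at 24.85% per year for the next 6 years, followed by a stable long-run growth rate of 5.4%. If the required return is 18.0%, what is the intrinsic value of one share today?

Two-stage DDM. Project D₁…D_6 at 0.2485, terminal growth 0.054, discount at r = 0.18.
D_1 = 1.8603
D_2 = 2.3225
D_3 = 2.8997
D_4 = 3.6203
D_5 = 4.5199
D_6 = 5.6431
Terminal value at t=6: TV = D_7/(r−g) = 5.9478/(0.18−0.054) = 47.2050
P₀ = 1.8603/(1+0.18)^1 + 2.3225/(1+0.18)^2 + 2.8997/(1+0.18)^3 + 3.6203/(1+0.18)^4 + 4.5199/(1+0.18)^5 + 5.6431/(1+0.18)^6 + 47.2050/(1+0.18)^6 = 28.4289

€28.43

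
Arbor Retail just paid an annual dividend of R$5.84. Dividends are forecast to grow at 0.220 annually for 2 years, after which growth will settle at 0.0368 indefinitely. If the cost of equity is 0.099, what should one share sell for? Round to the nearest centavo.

R$133.64

Two-stage DDM. Project D₁…D_2 at 0.22, terminal growth 0.0368, discount at r = 0.099.
D_1 = 7.1248
D_2 = 8.6923
Terminal value at t=2: TV = D_3/(r−g) = 9.0121/(0.099−0.0368) = 144.8896
P₀ = 7.1248/(1+0.099)^1 + 8.6923/(1+0.099)^2 + 144.8896/(1+0.099)^2 = 133.6412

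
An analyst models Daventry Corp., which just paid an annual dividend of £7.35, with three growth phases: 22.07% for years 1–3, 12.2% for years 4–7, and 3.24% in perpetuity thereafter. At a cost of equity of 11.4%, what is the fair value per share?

Three-stage DDM. Project D₁…D_7; terminal Gordon value at t=7 with g = 0.0324; discount at r = 0.114.
D_1 = 8.9721
D_2 = 10.9523
D_3 = 13.3695
D_4 = 15.0005
D_5 = 16.8306
D_6 = 18.8839
D_7 = 21.1878
TV_7 = 21.8743/(0.114−0.0324) = 268.0671
P₀ = Σ Dₜ/(1+r)ᵗ + TV_7/(1+r)^7 = 191.8387

£191.84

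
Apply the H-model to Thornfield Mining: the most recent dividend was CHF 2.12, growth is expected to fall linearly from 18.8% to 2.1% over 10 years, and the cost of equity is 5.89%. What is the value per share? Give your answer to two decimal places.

H-model: P₀ = D₀[(1+g_L) + H(g_S−g_L)]/(r−g_L), with H = 10/2 = 5.
P₀ = 2.12 × [(1+0.021) + 5×(0.188−0.021)] / (0.0589−0.021)
   = 2.12 × 1.8560 / 0.0379 = 103.8185

CHF 103.82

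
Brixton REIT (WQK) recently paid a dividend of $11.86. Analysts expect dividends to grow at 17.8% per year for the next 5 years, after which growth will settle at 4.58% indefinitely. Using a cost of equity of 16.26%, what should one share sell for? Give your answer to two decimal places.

Two-stage DDM. Project D₁…D_5 at 0.178, terminal growth 0.0458, discount at r = 0.1626.
D_1 = 13.9711
D_2 = 16.4579
D_3 = 19.3874
D_4 = 22.8384
D_5 = 26.9036
Terminal value at t=5: TV = D_6/(r−g) = 28.1358/(0.1626−0.0458) = 240.8890
P₀ = 13.9711/(1+0.1626)^1 + 16.4579/(1+0.1626)^2 + 19.3874/(1+0.1626)^3 + 22.8384/(1+0.1626)^4 + 26.9036/(1+0.1626)^5 + 240.8890/(1+0.1626)^5 = 175.1122

$175.11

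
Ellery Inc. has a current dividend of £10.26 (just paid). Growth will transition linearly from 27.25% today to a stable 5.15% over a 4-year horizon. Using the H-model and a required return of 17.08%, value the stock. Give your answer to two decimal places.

H-model: P₀ = D₀[(1+g_L) + H(g_S−g_L)]/(r−g_L), with H = 4/2 = 2.
P₀ = 10.26 × [(1+0.0515) + 2×(0.2725−0.0515)] / (0.1708−0.0515)
   = 10.26 × 1.4935 / 0.1193 = 128.4435

£128.44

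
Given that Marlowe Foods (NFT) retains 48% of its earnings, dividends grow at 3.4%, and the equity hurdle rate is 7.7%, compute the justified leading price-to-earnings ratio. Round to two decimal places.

Payout ratio b = 1 − 0.48 = 0.52.
Justified leading P/E = b/(r−g) = 0.52/(0.077−0.034) = 12.0930

12.09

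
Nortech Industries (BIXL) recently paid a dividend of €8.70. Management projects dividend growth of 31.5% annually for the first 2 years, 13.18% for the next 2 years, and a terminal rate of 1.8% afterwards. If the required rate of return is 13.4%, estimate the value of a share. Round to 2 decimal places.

€147.39

Three-stage DDM. Project D₁…D_4; terminal Gordon value at t=4 with g = 0.018; discount at r = 0.134.
D_1 = 11.4405
D_2 = 15.0443
D_3 = 17.0271
D_4 = 19.2713
TV_4 = 19.6181/(0.134−0.018) = 169.1219
P₀ = Σ Dₜ/(1+r)ᵗ + TV_4/(1+r)^4 = 147.3871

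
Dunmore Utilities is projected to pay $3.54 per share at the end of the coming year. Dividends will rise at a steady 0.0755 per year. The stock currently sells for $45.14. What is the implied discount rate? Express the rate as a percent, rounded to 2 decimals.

Rearranging the constant-growth DDM: r = D₁/P₀ + g.
r = 3.5400 / 45.14 + 0.0755 = 0.07842 + 0.0755 = 0.15392

15.39%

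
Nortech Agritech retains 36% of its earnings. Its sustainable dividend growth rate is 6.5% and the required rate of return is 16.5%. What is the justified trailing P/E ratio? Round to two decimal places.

6.82

Payout ratio b = 1 − 0.36 = 0.64.
Justified trailing P/E = b(1+g)/(r−g) = 0.64×(1+0.065)/(0.165−0.065) = 6.8160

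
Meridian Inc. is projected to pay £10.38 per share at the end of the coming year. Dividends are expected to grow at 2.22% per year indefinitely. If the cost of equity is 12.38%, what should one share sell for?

Gordon growth model: P₀ = D₁/(r − g), with D₁ = 10.38 given directly.
P₀ = 10.3800 / (0.1238 − 0.0222) = 10.3800 / 0.1016 = 102.1654

£102.17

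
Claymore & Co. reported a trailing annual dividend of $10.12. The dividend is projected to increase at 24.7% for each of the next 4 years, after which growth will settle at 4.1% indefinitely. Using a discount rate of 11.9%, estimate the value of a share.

$261.75

Two-stage DDM. Project D₁…D_4 at 0.247, terminal growth 0.041, discount at r = 0.119.
D_1 = 12.6196
D_2 = 15.7367
D_3 = 19.6237
D_4 = 24.4707
Terminal value at t=4: TV = D_5/(r−g) = 25.4740/(0.119−0.041) = 326.5897
P₀ = 12.6196/(1+0.119)^1 + 15.7367/(1+0.119)^2 + 19.6237/(1+0.119)^3 + 24.4707/(1+0.119)^4 + 326.5897/(1+0.119)^4 = 261.7542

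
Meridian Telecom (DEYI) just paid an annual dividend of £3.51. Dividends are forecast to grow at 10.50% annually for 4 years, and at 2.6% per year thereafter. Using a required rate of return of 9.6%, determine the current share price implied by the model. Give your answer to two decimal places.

Two-stage DDM. Project D₁…D_4 at 0.105, terminal growth 0.026, discount at r = 0.096.
D_1 = 3.8785
D_2 = 4.2858
D_3 = 4.7358
D_4 = 5.2331
Terminal value at t=4: TV = D_5/(r−g) = 5.3691/(0.096−0.026) = 76.7018
P₀ = 3.8785/(1+0.096)^1 + 4.2858/(1+0.096)^2 + 4.7358/(1+0.096)^3 + 5.2331/(1+0.096)^4 + 76.7018/(1+0.096)^4 = 67.4880

£67.49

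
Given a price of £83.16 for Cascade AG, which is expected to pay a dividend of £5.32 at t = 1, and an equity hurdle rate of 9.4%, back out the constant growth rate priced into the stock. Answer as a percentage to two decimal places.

3.00%

From P₀ = D₁/(r − g), the implied growth is g = r − D₁/P₀.
g = 0.094 − 5.32/83.16 = 0.094 − 0.06397 = 0.03003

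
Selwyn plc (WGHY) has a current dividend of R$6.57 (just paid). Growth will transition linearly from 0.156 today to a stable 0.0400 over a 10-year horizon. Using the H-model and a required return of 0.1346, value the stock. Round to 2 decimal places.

H-model: P₀ = D₀[(1+g_L) + H(g_S−g_L)]/(r−g_L), with H = 10/2 = 5.
P₀ = 6.57 × [(1+0.04) + 5×(0.156−0.04)] / (0.1346−0.04)
   = 6.57 × 1.6200 / 0.0946 = 112.5095

R$112.51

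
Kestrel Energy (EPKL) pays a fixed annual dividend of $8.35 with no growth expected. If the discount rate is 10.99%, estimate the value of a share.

$75.98

Zero-growth DDM (perpetuity): P₀ = D/r = 8.35 / 0.1099 = 75.9782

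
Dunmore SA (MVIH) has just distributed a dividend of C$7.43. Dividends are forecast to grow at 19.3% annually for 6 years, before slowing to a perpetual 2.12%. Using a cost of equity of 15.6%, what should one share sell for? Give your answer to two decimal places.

C$117.85

Two-stage DDM. Project D₁…D_6 at 0.193, terminal growth 0.0212, discount at r = 0.156.
D_1 = 8.8640
D_2 = 10.5747
D_3 = 12.6157
D_4 = 15.0505
D_5 = 17.9552
D_6 = 21.4206
Terminal value at t=6: TV = D_7/(r−g) = 21.8747/(0.156−0.0212) = 162.2753
P₀ = 8.8640/(1+0.156)^1 + 10.5747/(1+0.156)^2 + 12.6157/(1+0.156)^3 + 15.0505/(1+0.156)^4 + 17.9552/(1+0.156)^5 + 21.4206/(1+0.156)^6 + 162.2753/(1+0.156)^6 = 117.8486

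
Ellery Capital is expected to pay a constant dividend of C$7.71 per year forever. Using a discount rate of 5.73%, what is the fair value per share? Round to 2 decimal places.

Zero-growth DDM (perpetuity): P₀ = D/r = 7.71 / 0.0573 = 134.5550

C$134.55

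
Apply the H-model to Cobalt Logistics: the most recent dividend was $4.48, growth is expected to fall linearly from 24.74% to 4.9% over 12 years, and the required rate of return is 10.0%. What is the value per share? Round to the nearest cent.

H-model: P₀ = D₀[(1+g_L) + H(g_S−g_L)]/(r−g_L), with H = 12/2 = 6.
P₀ = 4.48 × [(1+0.049) + 6×(0.2474−0.049)] / (0.1−0.049)
   = 4.48 × 2.2394 / 0.051 = 196.7159

$196.72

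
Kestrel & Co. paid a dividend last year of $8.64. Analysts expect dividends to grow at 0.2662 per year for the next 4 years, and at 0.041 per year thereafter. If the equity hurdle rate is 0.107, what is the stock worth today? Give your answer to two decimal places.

$282.16

Two-stage DDM. Project D₁…D_4 at 0.2662, terminal growth 0.041, discount at r = 0.107.
D_1 = 10.9400
D_2 = 13.8522
D_3 = 17.5396
D_4 = 22.2087
Terminal value at t=4: TV = D_5/(r−g) = 23.1192/(0.107−0.041) = 350.2916
P₀ = 10.9400/(1+0.107)^1 + 13.8522/(1+0.107)^2 + 17.5396/(1+0.107)^3 + 22.2087/(1+0.107)^4 + 350.2916/(1+0.107)^4 = 282.1639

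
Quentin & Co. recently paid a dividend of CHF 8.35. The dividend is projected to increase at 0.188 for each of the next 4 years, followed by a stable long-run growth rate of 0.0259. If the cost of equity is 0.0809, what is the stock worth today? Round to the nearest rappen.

Two-stage DDM. Project D₁…D_4 at 0.188, terminal growth 0.0259, discount at r = 0.0809.
D_1 = 9.9198
D_2 = 11.7847
D_3 = 14.0003
D_4 = 16.6323
Terminal value at t=4: TV = D_5/(r−g) = 17.0631/(0.0809−0.0259) = 310.2377
P₀ = 9.9198/(1+0.0809)^1 + 11.7847/(1+0.0809)^2 + 14.0003/(1+0.0809)^3 + 16.6323/(1+0.0809)^4 + 310.2377/(1+0.0809)^4 = 269.8102

CHF 269.81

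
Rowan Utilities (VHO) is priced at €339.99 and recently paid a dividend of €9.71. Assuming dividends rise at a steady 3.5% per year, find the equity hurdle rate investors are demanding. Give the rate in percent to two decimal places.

Rearranging the constant-growth DDM: r = D₁/P₀ + g.
D₁ = 9.71 × (1 + 0.035) = 10.0498.
r = 10.0498 / 339.99 + 0.035 = 0.02956 + 0.035 = 0.06456

6.46%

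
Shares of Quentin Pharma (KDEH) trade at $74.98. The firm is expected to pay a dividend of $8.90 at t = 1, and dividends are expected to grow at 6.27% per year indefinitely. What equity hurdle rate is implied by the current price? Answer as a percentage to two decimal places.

Rearranging the constant-growth DDM: r = D₁/P₀ + g.
r = 8.9000 / 74.98 + 0.0627 = 0.11870 + 0.0627 = 0.18140

18.14%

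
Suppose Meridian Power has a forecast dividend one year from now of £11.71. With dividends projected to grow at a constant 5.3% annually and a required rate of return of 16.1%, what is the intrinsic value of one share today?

£108.43

Gordon growth model: P₀ = D₁/(r − g), with D₁ = 11.71 given directly.
P₀ = 11.7100 / (0.161 − 0.053) = 11.7100 / 0.108 = 108.4259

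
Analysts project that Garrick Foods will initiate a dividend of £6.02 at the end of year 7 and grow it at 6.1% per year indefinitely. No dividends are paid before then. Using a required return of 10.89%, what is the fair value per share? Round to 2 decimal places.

£67.59

Deferred-dividend DDM. At t=6 the remaining stream is a growing perpetuity with first payment D_7 = 6.02.
V_6 = D_7/(r−g) = 6.02/(0.1089−0.061) = 125.6785
P₀ = V_6/(1+r)^6 = 125.6785/(1+0.1089)^6 = 67.5938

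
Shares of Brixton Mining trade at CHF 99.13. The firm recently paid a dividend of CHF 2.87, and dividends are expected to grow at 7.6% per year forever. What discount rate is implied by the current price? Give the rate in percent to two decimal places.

Rearranging the constant-growth DDM: r = D₁/P₀ + g.
D₁ = 2.87 × (1 + 0.076) = 3.0881.
r = 3.0881 / 99.13 + 0.076 = 0.03115 + 0.076 = 0.10715

10.72%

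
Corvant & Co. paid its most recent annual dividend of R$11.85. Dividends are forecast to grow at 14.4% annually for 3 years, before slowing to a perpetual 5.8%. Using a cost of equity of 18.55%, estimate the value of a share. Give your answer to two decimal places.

Two-stage DDM. Project D₁…D_3 at 0.144, terminal growth 0.058, discount at r = 0.1855.
D_1 = 13.5564
D_2 = 15.5085
D_3 = 17.7417
Terminal value at t=3: TV = D_4/(r−g) = 18.7708/(0.1855−0.058) = 147.2217
P₀ = 13.5564/(1+0.1855)^1 + 15.5085/(1+0.1855)^2 + 17.7417/(1+0.1855)^3 + 147.2217/(1+0.1855)^3 = 121.4810

R$121.48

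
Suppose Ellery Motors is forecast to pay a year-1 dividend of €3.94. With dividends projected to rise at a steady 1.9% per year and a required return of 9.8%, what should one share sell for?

Gordon growth model: P₀ = D₁/(r − g), with D₁ = 3.94 given directly.
P₀ = 3.9400 / (0.098 − 0.019) = 3.9400 / 0.079 = 49.8734

€49.87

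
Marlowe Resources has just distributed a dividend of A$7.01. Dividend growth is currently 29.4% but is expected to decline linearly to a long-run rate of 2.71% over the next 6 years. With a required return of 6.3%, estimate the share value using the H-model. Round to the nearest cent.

A$356.90

H-model: P₀ = D₀[(1+g_L) + H(g_S−g_L)]/(r−g_L), with H = 6/2 = 3.
P₀ = 7.01 × [(1+0.0271) + 3×(0.294−0.0271)] / (0.063−0.0271)
   = 7.01 × 1.8278 / 0.0359 = 356.9047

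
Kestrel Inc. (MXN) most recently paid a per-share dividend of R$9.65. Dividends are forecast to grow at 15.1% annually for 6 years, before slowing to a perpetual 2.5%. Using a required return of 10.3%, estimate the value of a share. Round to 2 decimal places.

R$231.13

Two-stage DDM. Project D₁…D_6 at 0.151, terminal growth 0.025, discount at r = 0.103.
D_1 = 11.1072
D_2 = 12.7843
D_3 = 14.7148
D_4 = 16.9367
D_5 = 19.4941
D_6 = 22.4377
Terminal value at t=6: TV = D_7/(r−g) = 22.9987/(0.103−0.025) = 294.8550
P₀ = 11.1072/(1+0.103)^1 + 12.7843/(1+0.103)^2 + 14.7148/(1+0.103)^3 + 16.9367/(1+0.103)^4 + 19.4941/(1+0.103)^5 + 22.4377/(1+0.103)^6 + 294.8550/(1+0.103)^6 = 231.1273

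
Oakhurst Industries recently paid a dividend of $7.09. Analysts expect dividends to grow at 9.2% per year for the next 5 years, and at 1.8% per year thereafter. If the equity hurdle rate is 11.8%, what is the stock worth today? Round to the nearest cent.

$97.22

Two-stage DDM. Project D₁…D_5 at 0.092, terminal growth 0.018, discount at r = 0.118.
D_1 = 7.7423
D_2 = 8.4546
D_3 = 9.2324
D_4 = 10.0818
D_5 = 11.0093
Terminal value at t=5: TV = D_6/(r−g) = 11.2075/(0.118−0.018) = 112.0746
P₀ = 7.7423/(1+0.118)^1 + 8.4546/(1+0.118)^2 + 9.2324/(1+0.118)^3 + 10.0818/(1+0.118)^4 + 11.0093/(1+0.118)^5 + 112.0746/(1+0.118)^5 = 97.2171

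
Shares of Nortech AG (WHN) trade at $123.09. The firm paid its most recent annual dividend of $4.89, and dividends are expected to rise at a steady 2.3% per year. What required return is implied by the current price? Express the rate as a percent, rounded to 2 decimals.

Rearranging the constant-growth DDM: r = D₁/P₀ + g.
D₁ = 4.89 × (1 + 0.023) = 5.0025.
r = 5.0025 / 123.09 + 0.023 = 0.04064 + 0.023 = 0.06364

6.36%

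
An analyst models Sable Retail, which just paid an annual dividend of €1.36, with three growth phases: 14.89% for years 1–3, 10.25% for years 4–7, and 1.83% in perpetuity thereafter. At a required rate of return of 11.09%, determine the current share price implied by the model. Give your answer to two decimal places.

€26.32

Three-stage DDM. Project D₁…D_7; terminal Gordon value at t=7 with g = 0.0183; discount at r = 0.1109.
D_1 = 1.5625
D_2 = 1.7952
D_3 = 2.0625
D_4 = 2.2739
D_5 = 2.5069
D_6 = 2.7639
D_7 = 3.0472
TV_7 = 3.1030/(0.1109−0.0183) = 33.5093
P₀ = Σ Dₜ/(1+r)ᵗ + TV_7/(1+r)^7 = 26.3189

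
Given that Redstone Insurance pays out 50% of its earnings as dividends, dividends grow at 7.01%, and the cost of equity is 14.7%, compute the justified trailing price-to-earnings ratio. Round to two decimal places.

Justified trailing P/E = b(1+g)/(r−g) = 0.50×(1+0.0701)/(0.147−0.0701) = 6.9577

6.96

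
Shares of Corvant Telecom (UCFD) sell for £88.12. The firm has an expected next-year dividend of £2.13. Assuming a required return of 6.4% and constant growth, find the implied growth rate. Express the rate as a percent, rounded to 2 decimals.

3.98%

From P₀ = D₁/(r − g), the implied growth is g = r − D₁/P₀.
g = 0.064 − 2.13/88.12 = 0.064 − 0.02417 = 0.03983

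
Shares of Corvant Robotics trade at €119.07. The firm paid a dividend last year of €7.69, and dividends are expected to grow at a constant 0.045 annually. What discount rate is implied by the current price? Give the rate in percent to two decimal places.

11.25%

Rearranging the constant-growth DDM: r = D₁/P₀ + g.
D₁ = 7.69 × (1 + 0.045) = 8.0360.
r = 8.0360 / 119.07 + 0.045 = 0.06749 + 0.045 = 0.11249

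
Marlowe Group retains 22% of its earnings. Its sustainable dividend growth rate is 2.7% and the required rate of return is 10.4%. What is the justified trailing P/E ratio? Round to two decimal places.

10.40

Payout ratio b = 1 − 0.22 = 0.78.
Justified trailing P/E = b(1+g)/(r−g) = 0.78×(1+0.027)/(0.104−0.027) = 10.4034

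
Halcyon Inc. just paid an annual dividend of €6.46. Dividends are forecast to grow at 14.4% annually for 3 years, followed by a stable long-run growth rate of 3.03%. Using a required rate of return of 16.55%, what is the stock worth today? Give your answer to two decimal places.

Two-stage DDM. Project D₁…D_3 at 0.144, terminal growth 0.0303, discount at r = 0.1655.
D_1 = 7.3902
D_2 = 8.4544
D_3 = 9.6719
Terminal value at t=3: TV = D_4/(r−g) = 9.9649/(0.1655−0.0303) = 73.7051
P₀ = 7.3902/(1+0.1655)^1 + 8.4544/(1+0.1655)^2 + 9.6719/(1+0.1655)^3 + 73.7051/(1+0.1655)^3 = 65.2281

€65.23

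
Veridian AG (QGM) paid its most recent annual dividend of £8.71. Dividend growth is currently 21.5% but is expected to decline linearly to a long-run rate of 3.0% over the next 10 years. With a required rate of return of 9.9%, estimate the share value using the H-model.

£246.78

H-model: P₀ = D₀[(1+g_L) + H(g_S−g_L)]/(r−g_L), with H = 10/2 = 5.
P₀ = 8.71 × [(1+0.03) + 5×(0.215−0.03)] / (0.099−0.03)
   = 8.71 × 1.9550 / 0.069 = 246.7833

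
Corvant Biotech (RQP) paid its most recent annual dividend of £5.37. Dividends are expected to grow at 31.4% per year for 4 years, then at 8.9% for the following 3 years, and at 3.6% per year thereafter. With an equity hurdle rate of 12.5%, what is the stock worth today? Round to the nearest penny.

£165.77

Three-stage DDM. Project D₁…D_7; terminal Gordon value at t=7 with g = 0.036; discount at r = 0.125.
D_1 = 7.0562
D_2 = 9.2718
D_3 = 12.1832
D_4 = 16.0087
D_5 = 17.4335
D_6 = 18.9850
D_7 = 20.6747
TV_7 = 21.4190/(0.125−0.036) = 240.6629
P₀ = Σ Dₜ/(1+r)ᵗ + TV_7/(1+r)^7 = 165.7746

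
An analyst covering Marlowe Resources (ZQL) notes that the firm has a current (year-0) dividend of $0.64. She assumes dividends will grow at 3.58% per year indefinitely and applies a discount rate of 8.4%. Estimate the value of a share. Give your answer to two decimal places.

Gordon growth model: P₀ = D₁/(r − g). D₁ = 0.64 × (1 + 0.0358) = 0.6629.
P₀ = 0.6629 / (0.084 − 0.0358) = 0.6629 / 0.0482 = 13.7534

$13.75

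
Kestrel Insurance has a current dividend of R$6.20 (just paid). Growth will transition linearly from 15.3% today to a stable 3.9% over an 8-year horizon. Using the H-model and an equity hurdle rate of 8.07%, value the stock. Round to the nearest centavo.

R$222.28

H-model: P₀ = D₀[(1+g_L) + H(g_S−g_L)]/(r−g_L), with H = 8/2 = 4.
P₀ = 6.20 × [(1+0.039) + 4×(0.153−0.039)] / (0.0807−0.039)
   = 6.20 × 1.4950 / 0.0417 = 222.2782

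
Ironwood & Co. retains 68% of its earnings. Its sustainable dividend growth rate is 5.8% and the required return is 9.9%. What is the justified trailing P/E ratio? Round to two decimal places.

Payout ratio b = 1 − 0.68 = 0.32.
Justified trailing P/E = b(1+g)/(r−g) = 0.32×(1+0.058)/(0.099−0.058) = 8.2576

8.26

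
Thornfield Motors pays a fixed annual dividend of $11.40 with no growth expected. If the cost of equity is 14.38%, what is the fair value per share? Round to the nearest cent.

Zero-growth DDM (perpetuity): P₀ = D/r = 11.40 / 0.1438 = 79.2768

$79.28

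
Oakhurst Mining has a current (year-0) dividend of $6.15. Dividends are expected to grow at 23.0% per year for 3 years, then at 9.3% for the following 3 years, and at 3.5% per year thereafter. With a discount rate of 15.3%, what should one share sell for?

$96.96

Three-stage DDM. Project D₁…D_6; terminal Gordon value at t=6 with g = 0.035; discount at r = 0.153.
D_1 = 7.5645
D_2 = 9.3043
D_3 = 11.4443
D_4 = 12.5087
D_5 = 13.6720
D_6 = 14.9435
TV_6 = 15.4665/(0.153−0.035) = 131.0718
P₀ = Σ Dₜ/(1+r)ᵗ + TV_6/(1+r)^6 = 96.9603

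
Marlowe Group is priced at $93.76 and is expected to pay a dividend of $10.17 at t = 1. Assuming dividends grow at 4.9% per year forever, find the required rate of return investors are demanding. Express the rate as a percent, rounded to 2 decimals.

Rearranging the constant-growth DDM: r = D₁/P₀ + g.
r = 10.1700 / 93.76 + 0.049 = 0.10847 + 0.049 = 0.15747

15.75%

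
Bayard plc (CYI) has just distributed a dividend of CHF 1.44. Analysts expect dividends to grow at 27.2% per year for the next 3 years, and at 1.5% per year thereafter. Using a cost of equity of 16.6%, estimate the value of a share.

Two-stage DDM. Project D₁…D_3 at 0.272, terminal growth 0.015, discount at r = 0.166.
D_1 = 1.8317
D_2 = 2.3299
D_3 = 2.9636
Terminal value at t=3: TV = D_4/(r−g) = 3.0081/(0.166−0.015) = 19.9211
P₀ = 1.8317/(1+0.166)^1 + 2.3299/(1+0.166)^2 + 2.9636/(1+0.166)^3 + 19.9211/(1+0.166)^3 = 17.7207

CHF 17.72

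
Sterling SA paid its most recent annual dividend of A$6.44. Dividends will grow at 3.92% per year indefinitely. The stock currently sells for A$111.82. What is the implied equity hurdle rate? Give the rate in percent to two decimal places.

9.91%

Rearranging the constant-growth DDM: r = D₁/P₀ + g.
D₁ = 6.44 × (1 + 0.0392) = 6.6924.
r = 6.6924 / 111.82 + 0.0392 = 0.05985 + 0.0392 = 0.09905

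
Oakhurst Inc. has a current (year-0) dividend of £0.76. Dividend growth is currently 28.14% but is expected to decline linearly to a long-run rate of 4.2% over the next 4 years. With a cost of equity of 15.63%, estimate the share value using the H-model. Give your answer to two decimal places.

H-model: P₀ = D₀[(1+g_L) + H(g_S−g_L)]/(r−g_L), with H = 4/2 = 2.
P₀ = 0.76 × [(1+0.042) + 2×(0.2814−0.042)] / (0.1563−0.042)
   = 0.76 × 1.5208 / 0.1143 = 10.1121

£10.11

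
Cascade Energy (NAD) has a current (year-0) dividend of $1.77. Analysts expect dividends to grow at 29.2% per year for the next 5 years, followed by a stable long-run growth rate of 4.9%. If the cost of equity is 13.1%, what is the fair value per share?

Two-stage DDM. Project D₁…D_5 at 0.292, terminal growth 0.049, discount at r = 0.131.
D_1 = 2.2868
D_2 = 2.9546
D_3 = 3.8173
D_4 = 4.9320
D_5 = 6.3721
Terminal value at t=5: TV = D_6/(r−g) = 6.6844/(0.131−0.049) = 81.5169
P₀ = 2.2868/(1+0.131)^1 + 2.9546/(1+0.131)^2 + 3.8173/(1+0.131)^3 + 4.9320/(1+0.131)^4 + 6.3721/(1+0.131)^5 + 81.5169/(1+0.131)^5 = 57.4767

$57.48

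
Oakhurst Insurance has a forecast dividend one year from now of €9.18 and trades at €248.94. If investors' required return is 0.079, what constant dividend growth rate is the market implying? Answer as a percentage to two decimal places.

From P₀ = D₁/(r − g), the implied growth is g = r − D₁/P₀.
g = 0.079 − 9.18/248.94 = 0.079 − 0.03688 = 0.04212

4.21%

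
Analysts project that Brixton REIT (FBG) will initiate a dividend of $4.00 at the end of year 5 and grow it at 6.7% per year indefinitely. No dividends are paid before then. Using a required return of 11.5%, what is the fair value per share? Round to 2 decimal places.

$53.92

Deferred-dividend DDM. At t=4 the remaining stream is a growing perpetuity with first payment D_5 = 4.00.
V_4 = D_5/(r−g) = 4.00/(0.115−0.067) = 83.3333
P₀ = V_4/(1+r)^4 = 83.3333/(1+0.115)^4 = 53.9162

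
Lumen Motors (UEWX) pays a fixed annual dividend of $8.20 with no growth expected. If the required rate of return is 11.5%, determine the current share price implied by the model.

Zero-growth DDM (perpetuity): P₀ = D/r = 8.20 / 0.115 = 71.3043

$71.30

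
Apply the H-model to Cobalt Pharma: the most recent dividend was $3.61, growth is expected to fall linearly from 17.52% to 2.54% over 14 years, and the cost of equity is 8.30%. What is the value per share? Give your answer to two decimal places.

H-model: P₀ = D₀[(1+g_L) + H(g_S−g_L)]/(r−g_L), with H = 14/2 = 7.
P₀ = 3.61 × [(1+0.0254) + 7×(0.1752−0.0254)] / (0.083−0.0254)
   = 3.61 × 2.0740 / 0.0576 = 129.9851

$129.99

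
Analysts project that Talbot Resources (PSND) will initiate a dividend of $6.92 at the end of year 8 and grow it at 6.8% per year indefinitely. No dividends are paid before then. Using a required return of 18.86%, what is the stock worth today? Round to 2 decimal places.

Deferred-dividend DDM. At t=7 the remaining stream is a growing perpetuity with first payment D_8 = 6.92.
V_7 = D_8/(r−g) = 6.92/(0.1886−0.068) = 57.3798
P₀ = V_7/(1+r)^7 = 57.3798/(1+0.1886)^7 = 17.1202

$17.12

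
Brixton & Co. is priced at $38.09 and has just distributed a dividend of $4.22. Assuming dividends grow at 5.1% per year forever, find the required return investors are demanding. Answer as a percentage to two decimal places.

16.74%

Rearranging the constant-growth DDM: r = D₁/P₀ + g.
D₁ = 4.22 × (1 + 0.051) = 4.4352.
r = 4.4352 / 38.09 + 0.051 = 0.11644 + 0.051 = 0.16744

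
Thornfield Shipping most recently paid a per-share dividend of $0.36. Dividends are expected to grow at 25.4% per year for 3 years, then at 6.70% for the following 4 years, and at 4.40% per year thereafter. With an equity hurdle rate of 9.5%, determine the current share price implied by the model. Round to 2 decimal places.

$13.43

Three-stage DDM. Project D₁…D_7; terminal Gordon value at t=7 with g = 0.044; discount at r = 0.095.
D_1 = 0.4514
D_2 = 0.5661
D_3 = 0.7099
D_4 = 0.7575
D_5 = 0.8082
D_6 = 0.8624
D_7 = 0.9201
TV_7 = 0.9606/(0.095−0.044) = 18.8358
P₀ = Σ Dₜ/(1+r)ᵗ + TV_7/(1+r)^7 = 13.4321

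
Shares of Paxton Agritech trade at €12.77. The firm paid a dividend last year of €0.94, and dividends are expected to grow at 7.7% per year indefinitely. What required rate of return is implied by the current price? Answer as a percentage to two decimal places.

Rearranging the constant-growth DDM: r = D₁/P₀ + g.
D₁ = 0.94 × (1 + 0.077) = 1.0124.
r = 1.0124 / 12.77 + 0.077 = 0.07928 + 0.077 = 0.15628

15.63%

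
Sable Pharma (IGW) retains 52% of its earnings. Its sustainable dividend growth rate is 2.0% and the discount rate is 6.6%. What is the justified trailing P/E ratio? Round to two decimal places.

10.64

Payout ratio b = 1 − 0.52 = 0.48.
Justified trailing P/E = b(1+g)/(r−g) = 0.48×(1+0.02)/(0.066−0.02) = 10.6435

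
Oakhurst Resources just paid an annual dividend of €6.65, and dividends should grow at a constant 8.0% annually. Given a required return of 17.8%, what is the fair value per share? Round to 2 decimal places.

Gordon growth model: P₀ = D₁/(r − g). D₁ = 6.65 × (1 + 0.08) = 7.1820.
P₀ = 7.1820 / (0.178 − 0.08) = 7.1820 / 0.098 = 73.2857

€73.29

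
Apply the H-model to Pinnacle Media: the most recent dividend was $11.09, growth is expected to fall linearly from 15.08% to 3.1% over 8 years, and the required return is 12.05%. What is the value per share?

H-model: P₀ = D₀[(1+g_L) + H(g_S−g_L)]/(r−g_L), with H = 8/2 = 4.
P₀ = 11.09 × [(1+0.031) + 4×(0.1508−0.031)] / (0.1205−0.031)
   = 11.09 × 1.5102 / 0.0895 = 187.1298

$187.13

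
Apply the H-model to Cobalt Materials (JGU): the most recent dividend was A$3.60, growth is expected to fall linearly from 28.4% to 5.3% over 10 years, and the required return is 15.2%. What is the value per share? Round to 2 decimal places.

A$80.29

H-model: P₀ = D₀[(1+g_L) + H(g_S−g_L)]/(r−g_L), with H = 10/2 = 5.
P₀ = 3.60 × [(1+0.053) + 5×(0.284−0.053)] / (0.152−0.053)
   = 3.60 × 2.2080 / 0.099 = 80.2909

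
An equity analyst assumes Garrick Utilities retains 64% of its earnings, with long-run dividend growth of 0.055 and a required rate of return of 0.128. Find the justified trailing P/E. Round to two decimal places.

Payout ratio b = 1 − 0.64 = 0.36.
Justified trailing P/E = b(1+g)/(r−g) = 0.36×(1+0.055)/(0.128−0.055) = 5.2027

5.20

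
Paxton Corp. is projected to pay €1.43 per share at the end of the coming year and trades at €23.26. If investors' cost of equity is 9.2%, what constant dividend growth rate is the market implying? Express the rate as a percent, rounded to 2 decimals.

3.05%

From P₀ = D₁/(r − g), the implied growth is g = r − D₁/P₀.
g = 0.092 − 1.43/23.26 = 0.092 − 0.06148 = 0.03052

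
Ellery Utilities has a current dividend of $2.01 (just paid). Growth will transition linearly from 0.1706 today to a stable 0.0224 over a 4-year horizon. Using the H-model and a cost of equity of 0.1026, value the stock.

H-model: P₀ = D₀[(1+g_L) + H(g_S−g_L)]/(r−g_L), with H = 4/2 = 2.
P₀ = 2.01 × [(1+0.0224) + 2×(0.1706−0.0224)] / (0.1026−0.0224)
   = 2.01 × 1.3188 / 0.0802 = 33.0522

$33.05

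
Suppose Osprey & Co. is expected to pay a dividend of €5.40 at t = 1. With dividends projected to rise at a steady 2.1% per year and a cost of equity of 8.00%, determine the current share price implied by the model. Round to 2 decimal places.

€91.53

Gordon growth model: P₀ = D₁/(r − g), with D₁ = 5.40 given directly.
P₀ = 5.4000 / (0.08 − 0.021) = 5.4000 / 0.059 = 91.5254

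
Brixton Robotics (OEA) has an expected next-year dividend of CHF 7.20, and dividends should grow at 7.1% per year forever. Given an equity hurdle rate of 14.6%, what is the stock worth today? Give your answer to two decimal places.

CHF 96.00

Gordon growth model: P₀ = D₁/(r − g), with D₁ = 7.20 given directly.
P₀ = 7.2000 / (0.146 − 0.071) = 7.2000 / 0.075 = 96.0000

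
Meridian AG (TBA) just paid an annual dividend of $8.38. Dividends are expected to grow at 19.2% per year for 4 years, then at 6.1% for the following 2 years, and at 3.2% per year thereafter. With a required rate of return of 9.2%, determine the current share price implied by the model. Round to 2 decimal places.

$257.91

Three-stage DDM. Project D₁…D_6; terminal Gordon value at t=6 with g = 0.032; discount at r = 0.092.
D_1 = 9.9890
D_2 = 11.9068
D_3 = 14.1930
D_4 = 16.9180
D_5 = 17.9500
D_6 = 19.0449
TV_6 = 19.6544/(0.092−0.032) = 327.5731
P₀ = Σ Dₜ/(1+r)ᵗ + TV_6/(1+r)^6 = 257.9056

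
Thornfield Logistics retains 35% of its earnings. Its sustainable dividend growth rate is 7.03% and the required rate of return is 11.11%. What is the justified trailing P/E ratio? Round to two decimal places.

Payout ratio b = 1 − 0.35 = 0.65.
Justified trailing P/E = b(1+g)/(r−g) = 0.65×(1+0.0703)/(0.1111−0.0703) = 17.0513

17.05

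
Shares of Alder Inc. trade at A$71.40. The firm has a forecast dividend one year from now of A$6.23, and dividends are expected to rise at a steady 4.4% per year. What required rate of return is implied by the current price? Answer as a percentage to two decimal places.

13.13%

Rearranging the constant-growth DDM: r = D₁/P₀ + g.
r = 6.2300 / 71.40 + 0.044 = 0.08725 + 0.044 = 0.13125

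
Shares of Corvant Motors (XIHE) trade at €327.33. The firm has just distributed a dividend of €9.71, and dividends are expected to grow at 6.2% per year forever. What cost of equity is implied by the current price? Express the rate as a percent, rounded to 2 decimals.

9.35%

Rearranging the constant-growth DDM: r = D₁/P₀ + g.
D₁ = 9.71 × (1 + 0.062) = 10.3120.
r = 10.3120 / 327.33 + 0.062 = 0.03150 + 0.062 = 0.09350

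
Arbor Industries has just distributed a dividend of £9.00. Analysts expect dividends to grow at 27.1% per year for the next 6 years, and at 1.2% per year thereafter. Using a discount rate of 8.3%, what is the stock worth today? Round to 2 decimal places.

£433.30

Two-stage DDM. Project D₁…D_6 at 0.271, terminal growth 0.012, discount at r = 0.083.
D_1 = 11.4390
D_2 = 14.5390
D_3 = 18.4790
D_4 = 23.4868
D_5 = 29.8518
D_6 = 37.9416
Terminal value at t=6: TV = D_7/(r−g) = 38.3969/(0.083−0.012) = 540.8016
P₀ = 11.4390/(1+0.083)^1 + 14.5390/(1+0.083)^2 + 18.4790/(1+0.083)^3 + 23.4868/(1+0.083)^4 + 29.8518/(1+0.083)^5 + 37.9416/(1+0.083)^6 + 540.8016/(1+0.083)^6 = 433.3023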